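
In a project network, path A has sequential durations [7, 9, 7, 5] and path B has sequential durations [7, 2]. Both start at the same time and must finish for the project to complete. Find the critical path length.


Path A total = 7 + 9 + 7 + 5 = 28
Path B total = 7 + 2 = 9
Critical path = longest path = max(28, 9) = 28

28


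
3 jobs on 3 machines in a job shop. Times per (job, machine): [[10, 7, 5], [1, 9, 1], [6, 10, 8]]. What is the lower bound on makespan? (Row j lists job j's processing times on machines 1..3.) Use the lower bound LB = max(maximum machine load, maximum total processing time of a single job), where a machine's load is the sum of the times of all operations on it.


Machine loads:
  Machine 1: 10 + 1 + 6 = 17
  Machine 2: 7 + 9 + 10 = 26
  Machine 3: 5 + 1 + 8 = 14
Max machine load = 26
Job totals:
  Job 1: 22
  Job 2: 11
  Job 3: 24
Max job total = 24
Lower bound = max(26, 24) = 26

26


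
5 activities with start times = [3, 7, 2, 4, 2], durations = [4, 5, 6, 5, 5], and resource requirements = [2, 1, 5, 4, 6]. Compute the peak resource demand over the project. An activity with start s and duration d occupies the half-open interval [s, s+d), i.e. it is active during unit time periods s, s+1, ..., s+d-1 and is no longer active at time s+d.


Each activity i is active on [start_i, start_i + duration_i).
Compute total resource usage per time slot:
  t=0: active resources = [], total = 0
  t=1: active resources = [], total = 0
  t=2: active resources = [5, 6], total = 11
  t=3: active resources = [2, 5, 6], total = 13
  t=4: active resources = [2, 5, 4, 6], total = 17
  t=5: active resources = [2, 5, 4, 6], total = 17
  t=6: active resources = [2, 5, 4, 6], total = 17
  t=7: active resources = [1, 5, 4], total = 10
  t=8: active resources = [1, 4], total = 5
  t=9: active resources = [1], total = 1
  t=10: active resources = [1], total = 1
  t=11: active resources = [1], total = 1
Peak resource demand = 17

17


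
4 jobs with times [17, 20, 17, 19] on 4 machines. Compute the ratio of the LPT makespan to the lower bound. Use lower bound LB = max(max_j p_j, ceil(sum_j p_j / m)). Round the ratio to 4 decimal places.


LPT order: [20, 19, 17, 17]
Machine loads after assignment: [20, 19, 17, 17]
LPT makespan = 20
Lower bound = max(max_job, ceil(total/4)) = max(20, 19) = 20
Ratio = 20 / 20 = 1.0

1.0


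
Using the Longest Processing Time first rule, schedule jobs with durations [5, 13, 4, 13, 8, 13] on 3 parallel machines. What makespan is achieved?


Sort jobs in decreasing order (LPT): [13, 13, 13, 8, 5, 4]
Assign each job to the least loaded machine:
  Machine 1: jobs [13, 8], load = 21
  Machine 2: jobs [13, 5], load = 18
  Machine 3: jobs [13, 4], load = 17
Makespan = max load = 21

21


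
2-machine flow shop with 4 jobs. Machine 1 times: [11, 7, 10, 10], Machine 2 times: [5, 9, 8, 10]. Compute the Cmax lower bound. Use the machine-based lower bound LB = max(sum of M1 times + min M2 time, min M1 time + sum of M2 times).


LB1 = sum(M1 times) + min(M2 times) = 38 + 5 = 43
LB2 = min(M1 times) + sum(M2 times) = 7 + 32 = 39
Lower bound = max(LB1, LB2) = max(43, 39) = 43

43


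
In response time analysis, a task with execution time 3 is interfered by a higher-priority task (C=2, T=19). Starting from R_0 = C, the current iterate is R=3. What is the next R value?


R_next = C + ceil(R_prev / T_hp) * C_hp
ceil(3 / 19) = ceil(0.1579) = 1
Interference = 1 * 2 = 2
R_next = 3 + 2 = 5

5


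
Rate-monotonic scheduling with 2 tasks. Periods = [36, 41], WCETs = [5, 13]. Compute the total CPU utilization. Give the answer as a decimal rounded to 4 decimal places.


Compute individual utilizations (exact fractions):
  Task 1: C/T = 5/36 (approx. 0.1389)
  Task 2: C/T = 13/41 (approx. 0.3171)
Total utilization U = 5/36 + 13/41 = 673/1476
Rounded to 4 decimal places: U = 0.4560
RM (Liu & Layland) bound for 2 tasks = 0.828427; compare with U = 673/1476 (approx. 0.455962)
U <= bound, so schedulable by RM sufficient condition.

0.4560


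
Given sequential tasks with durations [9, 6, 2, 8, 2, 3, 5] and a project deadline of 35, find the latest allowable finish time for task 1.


LF(activity 1) = deadline - sum of successor durations
Successors: activities 2 through 7 with durations [6, 2, 8, 2, 3, 5]
Sum of successor durations = 26
LF = 35 - 26 = 9

9


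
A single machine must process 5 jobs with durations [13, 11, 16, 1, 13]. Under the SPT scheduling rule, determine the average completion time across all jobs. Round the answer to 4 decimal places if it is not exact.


Sort jobs by processing time (SPT order): [1, 11, 13, 13, 16]
Compute completion times sequentially:
  Job 1: processing = 1, completes at 1
  Job 2: processing = 11, completes at 12
  Job 3: processing = 13, completes at 25
  Job 4: processing = 13, completes at 38
  Job 5: processing = 16, completes at 54
Sum of completion times = 130
Average completion time = 130/5 = 26.0

26.0


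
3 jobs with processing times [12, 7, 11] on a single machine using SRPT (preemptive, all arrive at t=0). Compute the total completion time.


Since all jobs arrive at t=0, SRPT equals SPT ordering.
SPT order: [7, 11, 12]
Completion times:
  Job 1: p=7, C=7
  Job 2: p=11, C=18
  Job 3: p=12, C=30
Total completion time = 7 + 18 + 30 = 55

55


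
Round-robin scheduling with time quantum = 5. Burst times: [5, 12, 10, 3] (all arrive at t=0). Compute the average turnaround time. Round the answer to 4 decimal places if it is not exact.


Time quantum = 5
Execution trace:
  J1 runs 5 units, time = 5
  J2 runs 5 units, time = 10
  J3 runs 5 units, time = 15
  J4 runs 3 units, time = 18
  J2 runs 5 units, time = 23
  J3 runs 5 units, time = 28
  J2 runs 2 units, time = 30
Finish times: [5, 30, 28, 18]
Average turnaround = 81/4 = 20.25

20.25


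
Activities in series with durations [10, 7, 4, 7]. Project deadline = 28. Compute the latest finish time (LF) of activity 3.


LF(activity 3) = deadline - sum of successor durations
Successors: activities 4 through 4 with durations [7]
Sum of successor durations = 7
LF = 28 - 7 = 21

21


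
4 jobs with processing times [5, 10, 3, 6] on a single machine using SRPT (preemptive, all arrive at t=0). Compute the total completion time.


Since all jobs arrive at t=0, SRPT equals SPT ordering.
SPT order: [3, 5, 6, 10]
Completion times:
  Job 1: p=3, C=3
  Job 2: p=5, C=8
  Job 3: p=6, C=14
  Job 4: p=10, C=24
Total completion time = 3 + 8 + 14 + 24 = 49

49


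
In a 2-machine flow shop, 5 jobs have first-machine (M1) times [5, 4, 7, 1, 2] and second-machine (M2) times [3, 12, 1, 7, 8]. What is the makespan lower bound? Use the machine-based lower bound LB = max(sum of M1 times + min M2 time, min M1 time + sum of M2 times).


LB1 = sum(M1 times) + min(M2 times) = 19 + 1 = 20
LB2 = min(M1 times) + sum(M2 times) = 1 + 31 = 32
Lower bound = max(LB1, LB2) = max(20, 32) = 32

32


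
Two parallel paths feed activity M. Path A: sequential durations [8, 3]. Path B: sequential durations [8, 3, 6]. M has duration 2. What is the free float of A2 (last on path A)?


ES(A2) = sum of predecessors on chain A = 8
EF(A2) = ES + duration = 8 + 3 = 11
Successor of A2 is M. ES(M) = max(sum(A), sum(B)) = max(11, 17) = 17
Free float = ES(successor) - EF(current) = 17 - 11 = 6

6


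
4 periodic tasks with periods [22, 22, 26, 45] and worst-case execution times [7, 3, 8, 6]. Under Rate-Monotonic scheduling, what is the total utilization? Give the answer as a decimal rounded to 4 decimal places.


Compute individual utilizations (exact fractions):
  Task 1: C/T = 7/22 (approx. 0.3182)
  Task 2: C/T = 3/22 (approx. 0.1364)
  Task 3: C/T = 8/26 = 4/13 (approx. 0.3077)
  Task 4: C/T = 6/45 = 2/15 (approx. 0.1333)
Total utilization U = 7/22 + 3/22 + 4/13 + 2/15 = 1921/2145
Rounded to 4 decimal places: U = 0.8956
RM (Liu & Layland) bound for 4 tasks = 0.756828; compare with U = 1921/2145 (approx. 0.895571)
bound < U <= 1, so the RM sufficient condition is not met (inconclusive; an exact test such as response-time analysis is needed).

0.8956


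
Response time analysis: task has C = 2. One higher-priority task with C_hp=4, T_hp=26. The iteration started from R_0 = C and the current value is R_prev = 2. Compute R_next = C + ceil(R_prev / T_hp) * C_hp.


R_next = C + ceil(R_prev / T_hp) * C_hp
ceil(2 / 26) = ceil(0.0769) = 1
Interference = 1 * 4 = 4
R_next = 2 + 4 = 6

6


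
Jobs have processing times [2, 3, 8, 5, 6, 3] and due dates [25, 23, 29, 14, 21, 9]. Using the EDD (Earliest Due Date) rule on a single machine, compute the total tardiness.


Sort by due date (EDD order): [(3, 9), (5, 14), (6, 21), (3, 23), (2, 25), (8, 29)]
Compute completion times and tardiness:
  Job 1: p=3, d=9, C=3, tardiness=max(0,3-9)=0
  Job 2: p=5, d=14, C=8, tardiness=max(0,8-14)=0
  Job 3: p=6, d=21, C=14, tardiness=max(0,14-21)=0
  Job 4: p=3, d=23, C=17, tardiness=max(0,17-23)=0
  Job 5: p=2, d=25, C=19, tardiness=max(0,19-25)=0
  Job 6: p=8, d=29, C=27, tardiness=max(0,27-29)=0
Total tardiness = 0

0


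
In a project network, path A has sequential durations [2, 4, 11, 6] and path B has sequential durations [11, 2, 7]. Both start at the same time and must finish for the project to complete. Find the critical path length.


Path A total = 2 + 4 + 11 + 6 = 23
Path B total = 11 + 2 + 7 = 20
Critical path = longest path = max(23, 20) = 23

23


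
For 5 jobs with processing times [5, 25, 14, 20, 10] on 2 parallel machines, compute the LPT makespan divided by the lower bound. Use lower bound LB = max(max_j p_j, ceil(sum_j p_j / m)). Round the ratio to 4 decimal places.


LPT order: [25, 20, 14, 10, 5]
Machine loads after assignment: [35, 39]
LPT makespan = 39
Lower bound = max(max_job, ceil(total/2)) = max(25, 37) = 37
Ratio = 39 / 37 = 1.0541

1.0541


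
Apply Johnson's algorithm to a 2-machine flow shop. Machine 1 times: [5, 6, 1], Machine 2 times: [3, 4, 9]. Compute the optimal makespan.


Apply Johnson's rule:
  Group 1 (a <= b): [(3, 1, 9)]
  Group 2 (a > b): [(2, 6, 4), (1, 5, 3)]
Optimal job order: [3, 2, 1]
Schedule:
  Job 3: M1 done at 1, M2 done at 10
  Job 2: M1 done at 7, M2 done at 14
  Job 1: M1 done at 12, M2 done at 17
Makespan = 17

17


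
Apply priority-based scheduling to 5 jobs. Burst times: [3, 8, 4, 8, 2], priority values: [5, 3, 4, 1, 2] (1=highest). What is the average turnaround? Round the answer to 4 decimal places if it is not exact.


Sort by priority (ascending = highest first):
Order: [(1, 8), (2, 2), (3, 8), (4, 4), (5, 3)]
Completion times:
  Priority 1, burst=8, C=8
  Priority 2, burst=2, C=10
  Priority 3, burst=8, C=18
  Priority 4, burst=4, C=22
  Priority 5, burst=3, C=25
Average turnaround = 83/5 = 16.6

16.6


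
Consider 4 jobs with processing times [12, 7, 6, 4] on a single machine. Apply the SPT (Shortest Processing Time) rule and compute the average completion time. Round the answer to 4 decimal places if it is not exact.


Sort jobs by processing time (SPT order): [4, 6, 7, 12]
Compute completion times sequentially:
  Job 1: processing = 4, completes at 4
  Job 2: processing = 6, completes at 10
  Job 3: processing = 7, completes at 17
  Job 4: processing = 12, completes at 29
Sum of completion times = 60
Average completion time = 60/4 = 15.0

15.0


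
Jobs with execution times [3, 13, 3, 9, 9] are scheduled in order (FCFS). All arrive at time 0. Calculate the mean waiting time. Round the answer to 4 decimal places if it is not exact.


FCFS order (as given): [3, 13, 3, 9, 9]
Waiting times:
  Job 1: wait = 0
  Job 2: wait = 3
  Job 3: wait = 16
  Job 4: wait = 19
  Job 5: wait = 28
Sum of waiting times = 66
Average waiting time = 66/5 = 13.2

13.2


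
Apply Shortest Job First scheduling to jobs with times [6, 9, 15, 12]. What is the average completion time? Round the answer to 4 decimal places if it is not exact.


SJF order (ascending): [6, 9, 12, 15]
Completion times:
  Job 1: burst=6, C=6
  Job 2: burst=9, C=15
  Job 3: burst=12, C=27
  Job 4: burst=15, C=42
Average completion = 90/4 = 22.5

22.5


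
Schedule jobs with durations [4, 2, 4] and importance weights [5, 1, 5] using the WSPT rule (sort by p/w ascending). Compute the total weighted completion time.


Compute p/w ratios and sort ascending (WSPT): [(4, 5), (4, 5), (2, 1)]
Compute weighted completion times:
  Job (p=4,w=5): C=4, w*C=5*4=20
  Job (p=4,w=5): C=8, w*C=5*8=40
  Job (p=2,w=1): C=10, w*C=1*10=10
Total weighted completion time = 70

70


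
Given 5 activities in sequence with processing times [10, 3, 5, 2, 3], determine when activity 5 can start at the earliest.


Activity 5 starts after activities 1 through 4 complete.
Predecessor durations: [10, 3, 5, 2]
ES = 10 + 3 + 5 + 2 = 20

20


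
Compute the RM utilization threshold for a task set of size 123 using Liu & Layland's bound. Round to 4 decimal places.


Compute 2^(1/123) = 1.0056512513
Subtract 1: 1.0056512513 - 1 = 0.0056512513
Multiply by n: 123 * 0.0056512513 = 0.6951039099
Round to 4 dp: 0.6951

0.6951


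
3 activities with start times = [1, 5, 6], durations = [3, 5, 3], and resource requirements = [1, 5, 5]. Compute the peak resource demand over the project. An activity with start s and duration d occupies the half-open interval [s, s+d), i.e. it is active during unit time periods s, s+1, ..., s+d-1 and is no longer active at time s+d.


Each activity i is active on [start_i, start_i + duration_i).
Compute total resource usage per time slot:
  t=0: active resources = [], total = 0
  t=1: active resources = [1], total = 1
  t=2: active resources = [1], total = 1
  t=3: active resources = [1], total = 1
  t=4: active resources = [], total = 0
  t=5: active resources = [5], total = 5
  t=6: active resources = [5, 5], total = 10
  t=7: active resources = [5, 5], total = 10
  t=8: active resources = [5, 5], total = 10
  t=9: active resources = [5], total = 5
Peak resource demand = 10

10


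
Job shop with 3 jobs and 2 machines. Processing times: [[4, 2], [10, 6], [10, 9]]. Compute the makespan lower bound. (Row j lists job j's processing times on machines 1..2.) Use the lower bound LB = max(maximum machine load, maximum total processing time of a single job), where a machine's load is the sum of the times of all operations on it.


Machine loads:
  Machine 1: 4 + 10 + 10 = 24
  Machine 2: 2 + 6 + 9 = 17
Max machine load = 24
Job totals:
  Job 1: 6
  Job 2: 16
  Job 3: 19
Max job total = 19
Lower bound = max(24, 19) = 24

24


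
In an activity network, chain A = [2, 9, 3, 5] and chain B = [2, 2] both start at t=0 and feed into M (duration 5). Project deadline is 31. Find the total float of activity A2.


Forward pass: ES(A2) = sum of predecessors on chain A = 2
EF = ES + duration = 2 + 9 = 11
Backward pass: LF(M) = deadline = 31; LS(M) = 31 - 5 = 26
LF(A2) = LS(M) - sum(successors on chain A) = 26 - 8 = 18
LS = LF - duration = 18 - 9 = 9
Total float = LS - ES = 9 - 2 = 7

7


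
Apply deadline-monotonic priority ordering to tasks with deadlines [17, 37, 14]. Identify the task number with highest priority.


Sort tasks by relative deadline (ascending):
  Task 3: deadline = 14
  Task 1: deadline = 17
  Task 2: deadline = 37
Priority order (highest first): [3, 1, 2]
Highest priority task = 3

3


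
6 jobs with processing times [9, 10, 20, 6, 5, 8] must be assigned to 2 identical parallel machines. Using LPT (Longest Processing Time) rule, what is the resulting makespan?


Sort jobs in decreasing order (LPT): [20, 10, 9, 8, 6, 5]
Assign each job to the least loaded machine:
  Machine 1: jobs [20, 6, 5], load = 31
  Machine 2: jobs [10, 9, 8], load = 27
Makespan = max load = 31

31


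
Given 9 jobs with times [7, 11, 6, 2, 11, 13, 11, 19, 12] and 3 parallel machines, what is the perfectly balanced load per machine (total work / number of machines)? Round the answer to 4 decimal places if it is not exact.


Total processing time = 7 + 11 + 6 + 2 + 11 + 13 + 11 + 19 + 12 = 92
Number of machines = 3
Ideal balanced load = 92 / 3 = 30.6667

30.6667


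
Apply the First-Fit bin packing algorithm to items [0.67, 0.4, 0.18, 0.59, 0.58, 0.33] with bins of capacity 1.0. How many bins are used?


Place items sequentially using First-Fit:
  Item 0.67 -> new Bin 1
  Item 0.4 -> new Bin 2
  Item 0.18 -> Bin 1 (now 0.85)
  Item 0.59 -> Bin 2 (now 0.99)
  Item 0.58 -> new Bin 3
  Item 0.33 -> Bin 3 (now 0.91)
Total bins used = 3

3


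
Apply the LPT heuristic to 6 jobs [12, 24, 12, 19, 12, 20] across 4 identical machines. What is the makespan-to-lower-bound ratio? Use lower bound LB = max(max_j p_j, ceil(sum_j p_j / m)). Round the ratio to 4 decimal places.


LPT order: [24, 20, 19, 12, 12, 12]
Machine loads after assignment: [24, 20, 31, 24]
LPT makespan = 31
Lower bound = max(max_job, ceil(total/4)) = max(24, 25) = 25
Ratio = 31 / 25 = 1.24

1.24


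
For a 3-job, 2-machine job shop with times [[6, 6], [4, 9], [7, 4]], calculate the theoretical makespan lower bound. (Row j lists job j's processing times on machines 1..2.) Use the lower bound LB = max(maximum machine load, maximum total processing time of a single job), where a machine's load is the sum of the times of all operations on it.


Machine loads:
  Machine 1: 6 + 4 + 7 = 17
  Machine 2: 6 + 9 + 4 = 19
Max machine load = 19
Job totals:
  Job 1: 12
  Job 2: 13
  Job 3: 11
Max job total = 13
Lower bound = max(19, 13) = 19

19


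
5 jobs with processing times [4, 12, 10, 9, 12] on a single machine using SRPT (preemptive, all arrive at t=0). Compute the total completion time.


Since all jobs arrive at t=0, SRPT equals SPT ordering.
SPT order: [4, 9, 10, 12, 12]
Completion times:
  Job 1: p=4, C=4
  Job 2: p=9, C=13
  Job 3: p=10, C=23
  Job 4: p=12, C=35
  Job 5: p=12, C=47
Total completion time = 4 + 13 + 23 + 35 + 47 = 122

122


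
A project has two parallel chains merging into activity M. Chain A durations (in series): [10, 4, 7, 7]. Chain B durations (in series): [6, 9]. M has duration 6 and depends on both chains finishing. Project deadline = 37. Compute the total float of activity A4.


Forward pass: ES(A4) = sum of predecessors on chain A = 21
EF = ES + duration = 21 + 7 = 28
Backward pass: LF(M) = deadline = 37; LS(M) = 37 - 6 = 31
LF(A4) = LS(M) - sum(successors on chain A) = 31 - 0 = 31
LS = LF - duration = 31 - 7 = 24
Total float = LS - ES = 24 - 21 = 3

3


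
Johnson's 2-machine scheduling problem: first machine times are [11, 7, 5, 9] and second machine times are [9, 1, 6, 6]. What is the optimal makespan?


Apply Johnson's rule:
  Group 1 (a <= b): [(3, 5, 6)]
  Group 2 (a > b): [(1, 11, 9), (4, 9, 6), (2, 7, 1)]
Optimal job order: [3, 1, 4, 2]
Schedule:
  Job 3: M1 done at 5, M2 done at 11
  Job 1: M1 done at 16, M2 done at 25
  Job 4: M1 done at 25, M2 done at 31
  Job 2: M1 done at 32, M2 done at 33
Makespan = 33

33


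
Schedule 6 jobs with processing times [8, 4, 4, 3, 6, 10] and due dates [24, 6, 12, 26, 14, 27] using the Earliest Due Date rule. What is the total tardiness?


Sort by due date (EDD order): [(4, 6), (4, 12), (6, 14), (8, 24), (3, 26), (10, 27)]
Compute completion times and tardiness:
  Job 1: p=4, d=6, C=4, tardiness=max(0,4-6)=0
  Job 2: p=4, d=12, C=8, tardiness=max(0,8-12)=0
  Job 3: p=6, d=14, C=14, tardiness=max(0,14-14)=0
  Job 4: p=8, d=24, C=22, tardiness=max(0,22-24)=0
  Job 5: p=3, d=26, C=25, tardiness=max(0,25-26)=0
  Job 6: p=10, d=27, C=35, tardiness=max(0,35-27)=8
Total tardiness = 8

8


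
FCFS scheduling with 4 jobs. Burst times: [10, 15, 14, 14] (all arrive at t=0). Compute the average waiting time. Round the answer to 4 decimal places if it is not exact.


FCFS order (as given): [10, 15, 14, 14]
Waiting times:
  Job 1: wait = 0
  Job 2: wait = 10
  Job 3: wait = 25
  Job 4: wait = 39
Sum of waiting times = 74
Average waiting time = 74/4 = 18.5

18.5


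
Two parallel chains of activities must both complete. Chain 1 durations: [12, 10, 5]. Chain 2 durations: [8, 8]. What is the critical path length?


Path A total = 12 + 10 + 5 = 27
Path B total = 8 + 8 = 16
Critical path = longest path = max(27, 16) = 27

27


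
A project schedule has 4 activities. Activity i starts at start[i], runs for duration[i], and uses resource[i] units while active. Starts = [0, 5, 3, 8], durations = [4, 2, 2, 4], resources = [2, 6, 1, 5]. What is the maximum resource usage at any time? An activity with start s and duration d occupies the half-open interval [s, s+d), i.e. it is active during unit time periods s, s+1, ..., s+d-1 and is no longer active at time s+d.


Each activity i is active on [start_i, start_i + duration_i).
Compute total resource usage per time slot:
  t=0: active resources = [2], total = 2
  t=1: active resources = [2], total = 2
  t=2: active resources = [2], total = 2
  t=3: active resources = [2, 1], total = 3
  t=4: active resources = [1], total = 1
  t=5: active resources = [6], total = 6
  t=6: active resources = [6], total = 6
  t=7: active resources = [], total = 0
  t=8: active resources = [5], total = 5
  t=9: active resources = [5], total = 5
  t=10: active resources = [5], total = 5
  t=11: active resources = [5], total = 5
Peak resource demand = 6

6


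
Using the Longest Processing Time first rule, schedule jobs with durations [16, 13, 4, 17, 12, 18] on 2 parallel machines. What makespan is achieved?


Sort jobs in decreasing order (LPT): [18, 17, 16, 13, 12, 4]
Assign each job to the least loaded machine:
  Machine 1: jobs [18, 13, 12], load = 43
  Machine 2: jobs [17, 16, 4], load = 37
Makespan = max load = 43

43


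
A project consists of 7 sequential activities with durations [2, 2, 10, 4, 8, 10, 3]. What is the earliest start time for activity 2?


Activity 2 starts after activities 1 through 1 complete.
Predecessor durations: [2]
ES = 2 = 2

2


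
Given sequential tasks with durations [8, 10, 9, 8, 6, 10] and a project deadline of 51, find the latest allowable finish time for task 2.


LF(activity 2) = deadline - sum of successor durations
Successors: activities 3 through 6 with durations [9, 8, 6, 10]
Sum of successor durations = 33
LF = 51 - 33 = 18

18


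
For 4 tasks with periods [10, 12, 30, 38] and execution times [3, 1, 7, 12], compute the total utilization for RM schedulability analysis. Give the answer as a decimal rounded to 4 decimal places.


Compute individual utilizations (exact fractions):
  Task 1: C/T = 3/10 (approx. 0.3)
  Task 2: C/T = 1/12 (approx. 0.0833)
  Task 3: C/T = 7/30 (approx. 0.2333)
  Task 4: C/T = 12/38 = 6/19 (approx. 0.3158)
Total utilization U = 3/10 + 1/12 + 7/30 + 6/19 = 1063/1140
Rounded to 4 decimal places: U = 0.9325
RM (Liu & Layland) bound for 4 tasks = 0.756828; compare with U = 1063/1140 (approx. 0.932456)
bound < U <= 1, so the RM sufficient condition is not met (inconclusive; an exact test such as response-time analysis is needed).

0.9325


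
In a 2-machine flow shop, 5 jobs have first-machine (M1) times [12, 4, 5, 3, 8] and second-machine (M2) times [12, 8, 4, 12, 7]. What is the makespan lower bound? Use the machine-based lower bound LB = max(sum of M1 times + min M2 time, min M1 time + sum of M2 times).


LB1 = sum(M1 times) + min(M2 times) = 32 + 4 = 36
LB2 = min(M1 times) + sum(M2 times) = 3 + 43 = 46
Lower bound = max(LB1, LB2) = max(36, 46) = 46

46


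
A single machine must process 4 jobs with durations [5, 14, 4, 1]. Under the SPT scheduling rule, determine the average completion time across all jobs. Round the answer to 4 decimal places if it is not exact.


Sort jobs by processing time (SPT order): [1, 4, 5, 14]
Compute completion times sequentially:
  Job 1: processing = 1, completes at 1
  Job 2: processing = 4, completes at 5
  Job 3: processing = 5, completes at 10
  Job 4: processing = 14, completes at 24
Sum of completion times = 40
Average completion time = 40/4 = 10.0

10.0


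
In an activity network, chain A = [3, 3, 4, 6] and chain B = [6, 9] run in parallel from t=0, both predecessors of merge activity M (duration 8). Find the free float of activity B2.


ES(B2) = sum of predecessors on chain B = 6
EF(B2) = ES + duration = 6 + 9 = 15
Successor of B2 is M. ES(M) = max(sum(A), sum(B)) = max(16, 15) = 16
Free float = ES(successor) - EF(current) = 16 - 15 = 1

1


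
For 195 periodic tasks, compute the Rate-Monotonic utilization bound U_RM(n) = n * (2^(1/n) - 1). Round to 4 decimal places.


Compute 2^(1/195) = 1.0035609260
Subtract 1: 1.0035609260 - 1 = 0.0035609260
Multiply by n: 195 * 0.0035609260 = 0.6943805700
Round to 4 dp: 0.6944

0.6944


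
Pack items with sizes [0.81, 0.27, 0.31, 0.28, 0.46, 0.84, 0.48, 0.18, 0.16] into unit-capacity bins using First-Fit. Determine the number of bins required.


Place items sequentially using First-Fit:
  Item 0.81 -> new Bin 1
  Item 0.27 -> new Bin 2
  Item 0.31 -> Bin 2 (now 0.58)
  Item 0.28 -> Bin 2 (now 0.86)
  Item 0.46 -> new Bin 3
  Item 0.84 -> new Bin 4
  Item 0.48 -> Bin 3 (now 0.94)
  Item 0.18 -> Bin 1 (now 0.99)
  Item 0.16 -> Bin 4 (now 1.0)
Total bins used = 4

4


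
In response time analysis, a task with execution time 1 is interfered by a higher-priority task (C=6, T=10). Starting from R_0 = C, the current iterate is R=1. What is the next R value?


R_next = C + ceil(R_prev / T_hp) * C_hp
ceil(1 / 10) = ceil(0.1) = 1
Interference = 1 * 6 = 6
R_next = 1 + 6 = 7

7


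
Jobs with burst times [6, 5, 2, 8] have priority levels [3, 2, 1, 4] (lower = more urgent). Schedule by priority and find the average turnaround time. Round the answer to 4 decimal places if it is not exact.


Sort by priority (ascending = highest first):
Order: [(1, 2), (2, 5), (3, 6), (4, 8)]
Completion times:
  Priority 1, burst=2, C=2
  Priority 2, burst=5, C=7
  Priority 3, burst=6, C=13
  Priority 4, burst=8, C=21
Average turnaround = 43/4 = 10.75

10.75


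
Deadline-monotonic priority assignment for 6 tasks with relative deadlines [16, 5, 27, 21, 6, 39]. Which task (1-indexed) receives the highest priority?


Sort tasks by relative deadline (ascending):
  Task 2: deadline = 5
  Task 5: deadline = 6
  Task 1: deadline = 16
  Task 4: deadline = 21
  Task 3: deadline = 27
  Task 6: deadline = 39
Priority order (highest first): [2, 5, 1, 4, 3, 6]
Highest priority task = 2

2


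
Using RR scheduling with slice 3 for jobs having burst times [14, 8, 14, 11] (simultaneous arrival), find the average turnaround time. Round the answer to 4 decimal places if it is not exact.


Time quantum = 3
Execution trace:
  J1 runs 3 units, time = 3
  J2 runs 3 units, time = 6
  J3 runs 3 units, time = 9
  J4 runs 3 units, time = 12
  J1 runs 3 units, time = 15
  J2 runs 3 units, time = 18
  J3 runs 3 units, time = 21
  J4 runs 3 units, time = 24
  J1 runs 3 units, time = 27
  J2 runs 2 units, time = 29
  J3 runs 3 units, time = 32
  J4 runs 3 units, time = 35
  J1 runs 3 units, time = 38
  J3 runs 3 units, time = 41
  J4 runs 2 units, time = 43
  J1 runs 2 units, time = 45
  J3 runs 2 units, time = 47
Finish times: [45, 29, 47, 43]
Average turnaround = 164/4 = 41.0

41.0


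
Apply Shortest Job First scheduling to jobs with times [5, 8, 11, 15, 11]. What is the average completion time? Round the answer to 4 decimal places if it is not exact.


SJF order (ascending): [5, 8, 11, 11, 15]
Completion times:
  Job 1: burst=5, C=5
  Job 2: burst=8, C=13
  Job 3: burst=11, C=24
  Job 4: burst=11, C=35
  Job 5: burst=15, C=50
Average completion = 127/5 = 25.4

25.4


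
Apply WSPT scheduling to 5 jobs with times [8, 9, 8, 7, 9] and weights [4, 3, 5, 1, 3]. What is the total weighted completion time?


Compute p/w ratios and sort ascending (WSPT): [(8, 5), (8, 4), (9, 3), (9, 3), (7, 1)]
Compute weighted completion times:
  Job (p=8,w=5): C=8, w*C=5*8=40
  Job (p=8,w=4): C=16, w*C=4*16=64
  Job (p=9,w=3): C=25, w*C=3*25=75
  Job (p=9,w=3): C=34, w*C=3*34=102
  Job (p=7,w=1): C=41, w*C=1*41=41
Total weighted completion time = 322

322


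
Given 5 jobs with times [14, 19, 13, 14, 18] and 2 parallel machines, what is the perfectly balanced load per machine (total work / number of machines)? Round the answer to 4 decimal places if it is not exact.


Total processing time = 14 + 19 + 13 + 14 + 18 = 78
Number of machines = 2
Ideal balanced load = 78 / 2 = 39.0

39.0


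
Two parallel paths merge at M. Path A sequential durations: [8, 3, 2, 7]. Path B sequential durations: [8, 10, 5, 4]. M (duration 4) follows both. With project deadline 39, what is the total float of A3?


Forward pass: ES(A3) = sum of predecessors on chain A = 11
EF = ES + duration = 11 + 2 = 13
Backward pass: LF(M) = deadline = 39; LS(M) = 39 - 4 = 35
LF(A3) = LS(M) - sum(successors on chain A) = 35 - 7 = 28
LS = LF - duration = 28 - 2 = 26
Total float = LS - ES = 26 - 11 = 15

15


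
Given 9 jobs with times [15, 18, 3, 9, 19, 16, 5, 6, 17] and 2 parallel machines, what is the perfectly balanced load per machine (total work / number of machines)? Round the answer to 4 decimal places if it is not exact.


Total processing time = 15 + 18 + 3 + 9 + 19 + 16 + 5 + 6 + 17 = 108
Number of machines = 2
Ideal balanced load = 108 / 2 = 54.0

54.0


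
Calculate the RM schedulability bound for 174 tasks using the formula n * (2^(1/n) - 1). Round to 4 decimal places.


Compute 2^(1/174) = 1.0039915496
Subtract 1: 1.0039915496 - 1 = 0.0039915496
Multiply by n: 174 * 0.0039915496 = 0.6945296304
Round to 4 dp: 0.6945

0.6945


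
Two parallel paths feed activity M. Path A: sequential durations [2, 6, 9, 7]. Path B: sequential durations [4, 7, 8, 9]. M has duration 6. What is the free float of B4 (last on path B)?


ES(B4) = sum of predecessors on chain B = 19
EF(B4) = ES + duration = 19 + 9 = 28
Successor of B4 is M. ES(M) = max(sum(A), sum(B)) = max(24, 28) = 28
Free float = ES(successor) - EF(current) = 28 - 28 = 0

0


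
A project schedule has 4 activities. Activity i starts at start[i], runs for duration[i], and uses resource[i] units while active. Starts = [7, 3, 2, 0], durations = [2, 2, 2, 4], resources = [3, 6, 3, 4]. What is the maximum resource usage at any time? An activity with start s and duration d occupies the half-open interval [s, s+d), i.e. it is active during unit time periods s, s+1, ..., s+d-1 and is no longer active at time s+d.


Each activity i is active on [start_i, start_i + duration_i).
Compute total resource usage per time slot:
  t=0: active resources = [4], total = 4
  t=1: active resources = [4], total = 4
  t=2: active resources = [3, 4], total = 7
  t=3: active resources = [6, 3, 4], total = 13
  t=4: active resources = [6], total = 6
  t=5: active resources = [], total = 0
  t=6: active resources = [], total = 0
  t=7: active resources = [3], total = 3
  t=8: active resources = [3], total = 3
Peak resource demand = 13

13


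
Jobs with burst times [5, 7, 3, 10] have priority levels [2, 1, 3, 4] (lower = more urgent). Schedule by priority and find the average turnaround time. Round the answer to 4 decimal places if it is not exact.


Sort by priority (ascending = highest first):
Order: [(1, 7), (2, 5), (3, 3), (4, 10)]
Completion times:
  Priority 1, burst=7, C=7
  Priority 2, burst=5, C=12
  Priority 3, burst=3, C=15
  Priority 4, burst=10, C=25
Average turnaround = 59/4 = 14.75

14.75


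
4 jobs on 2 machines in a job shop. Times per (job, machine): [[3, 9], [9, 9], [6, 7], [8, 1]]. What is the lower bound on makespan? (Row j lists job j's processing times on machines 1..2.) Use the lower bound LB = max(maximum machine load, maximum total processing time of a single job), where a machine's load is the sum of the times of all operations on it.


Machine loads:
  Machine 1: 3 + 9 + 6 + 8 = 26
  Machine 2: 9 + 9 + 7 + 1 = 26
Max machine load = 26
Job totals:
  Job 1: 12
  Job 2: 18
  Job 3: 13
  Job 4: 9
Max job total = 18
Lower bound = max(26, 18) = 26

26


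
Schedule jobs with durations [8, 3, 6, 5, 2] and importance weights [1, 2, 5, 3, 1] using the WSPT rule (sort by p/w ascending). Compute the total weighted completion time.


Compute p/w ratios and sort ascending (WSPT): [(6, 5), (3, 2), (5, 3), (2, 1), (8, 1)]
Compute weighted completion times:
  Job (p=6,w=5): C=6, w*C=5*6=30
  Job (p=3,w=2): C=9, w*C=2*9=18
  Job (p=5,w=3): C=14, w*C=3*14=42
  Job (p=2,w=1): C=16, w*C=1*16=16
  Job (p=8,w=1): C=24, w*C=1*24=24
Total weighted completion time = 130

130


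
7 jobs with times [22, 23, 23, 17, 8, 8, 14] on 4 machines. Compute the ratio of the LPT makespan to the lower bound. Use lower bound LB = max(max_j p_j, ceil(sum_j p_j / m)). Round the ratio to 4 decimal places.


LPT order: [23, 23, 22, 17, 14, 8, 8]
Machine loads after assignment: [31, 23, 30, 31]
LPT makespan = 31
Lower bound = max(max_job, ceil(total/4)) = max(23, 29) = 29
Ratio = 31 / 29 = 1.069

1.069


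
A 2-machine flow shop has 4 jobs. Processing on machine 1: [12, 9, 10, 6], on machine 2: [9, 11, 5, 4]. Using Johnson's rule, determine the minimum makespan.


Apply Johnson's rule:
  Group 1 (a <= b): [(2, 9, 11)]
  Group 2 (a > b): [(1, 12, 9), (3, 10, 5), (4, 6, 4)]
Optimal job order: [2, 1, 3, 4]
Schedule:
  Job 2: M1 done at 9, M2 done at 20
  Job 1: M1 done at 21, M2 done at 30
  Job 3: M1 done at 31, M2 done at 36
  Job 4: M1 done at 37, M2 done at 41
Makespan = 41

41


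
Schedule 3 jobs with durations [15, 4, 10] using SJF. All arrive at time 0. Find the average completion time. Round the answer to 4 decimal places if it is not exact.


SJF order (ascending): [4, 10, 15]
Completion times:
  Job 1: burst=4, C=4
  Job 2: burst=10, C=14
  Job 3: burst=15, C=29
Average completion = 47/3 = 15.6667

15.6667


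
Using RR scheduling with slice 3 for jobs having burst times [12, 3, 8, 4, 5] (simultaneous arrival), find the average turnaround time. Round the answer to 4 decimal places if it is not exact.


Time quantum = 3
Execution trace:
  J1 runs 3 units, time = 3
  J2 runs 3 units, time = 6
  J3 runs 3 units, time = 9
  J4 runs 3 units, time = 12
  J5 runs 3 units, time = 15
  J1 runs 3 units, time = 18
  J3 runs 3 units, time = 21
  J4 runs 1 units, time = 22
  J5 runs 2 units, time = 24
  J1 runs 3 units, time = 27
  J3 runs 2 units, time = 29
  J1 runs 3 units, time = 32
Finish times: [32, 6, 29, 22, 24]
Average turnaround = 113/5 = 22.6

22.6


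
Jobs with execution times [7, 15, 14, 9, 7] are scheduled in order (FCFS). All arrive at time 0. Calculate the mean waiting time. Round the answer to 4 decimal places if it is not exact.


FCFS order (as given): [7, 15, 14, 9, 7]
Waiting times:
  Job 1: wait = 0
  Job 2: wait = 7
  Job 3: wait = 22
  Job 4: wait = 36
  Job 5: wait = 45
Sum of waiting times = 110
Average waiting time = 110/5 = 22.0

22.0


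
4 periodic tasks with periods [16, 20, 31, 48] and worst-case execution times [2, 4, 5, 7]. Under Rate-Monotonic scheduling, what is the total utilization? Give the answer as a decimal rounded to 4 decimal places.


Compute individual utilizations (exact fractions):
  Task 1: C/T = 2/16 = 1/8 (approx. 0.125)
  Task 2: C/T = 4/20 = 1/5 (approx. 0.2)
  Task 3: C/T = 5/31 (approx. 0.1613)
  Task 4: C/T = 7/48 (approx. 0.1458)
Total utilization U = 1/8 + 1/5 + 5/31 + 7/48 = 4703/7440
Rounded to 4 decimal places: U = 0.6321
RM (Liu & Layland) bound for 4 tasks = 0.756828; compare with U = 4703/7440 (approx. 0.632124)
U <= bound, so schedulable by RM sufficient condition.

0.6321


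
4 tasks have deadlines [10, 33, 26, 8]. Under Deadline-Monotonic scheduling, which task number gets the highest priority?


Sort tasks by relative deadline (ascending):
  Task 4: deadline = 8
  Task 1: deadline = 10
  Task 3: deadline = 26
  Task 2: deadline = 33
Priority order (highest first): [4, 1, 3, 2]
Highest priority task = 4

4


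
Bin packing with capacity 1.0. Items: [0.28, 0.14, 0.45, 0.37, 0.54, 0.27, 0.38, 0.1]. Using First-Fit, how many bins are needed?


Place items sequentially using First-Fit:
  Item 0.28 -> new Bin 1
  Item 0.14 -> Bin 1 (now 0.42)
  Item 0.45 -> Bin 1 (now 0.87)
  Item 0.37 -> new Bin 2
  Item 0.54 -> Bin 2 (now 0.91)
  Item 0.27 -> new Bin 3
  Item 0.38 -> Bin 3 (now 0.65)
  Item 0.1 -> Bin 1 (now 0.97)
Total bins used = 3

3


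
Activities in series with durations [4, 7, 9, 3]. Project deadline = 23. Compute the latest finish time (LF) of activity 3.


LF(activity 3) = deadline - sum of successor durations
Successors: activities 4 through 4 with durations [3]
Sum of successor durations = 3
LF = 23 - 3 = 20

20


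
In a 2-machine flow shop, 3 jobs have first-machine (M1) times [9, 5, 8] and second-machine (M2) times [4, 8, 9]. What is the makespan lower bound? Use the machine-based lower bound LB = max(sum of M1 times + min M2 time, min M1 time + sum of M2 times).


LB1 = sum(M1 times) + min(M2 times) = 22 + 4 = 26
LB2 = min(M1 times) + sum(M2 times) = 5 + 21 = 26
Lower bound = max(LB1, LB2) = max(26, 26) = 26

26


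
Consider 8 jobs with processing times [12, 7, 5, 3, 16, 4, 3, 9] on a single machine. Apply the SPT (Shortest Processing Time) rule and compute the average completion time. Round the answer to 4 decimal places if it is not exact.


Sort jobs by processing time (SPT order): [3, 3, 4, 5, 7, 9, 12, 16]
Compute completion times sequentially:
  Job 1: processing = 3, completes at 3
  Job 2: processing = 3, completes at 6
  Job 3: processing = 4, completes at 10
  Job 4: processing = 5, completes at 15
  Job 5: processing = 7, completes at 22
  Job 6: processing = 9, completes at 31
  Job 7: processing = 12, completes at 43
  Job 8: processing = 16, completes at 59
Sum of completion times = 189
Average completion time = 189/8 = 23.625

23.625


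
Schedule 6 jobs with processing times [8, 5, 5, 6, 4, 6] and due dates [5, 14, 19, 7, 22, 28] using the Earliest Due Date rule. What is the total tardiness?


Sort by due date (EDD order): [(8, 5), (6, 7), (5, 14), (5, 19), (4, 22), (6, 28)]
Compute completion times and tardiness:
  Job 1: p=8, d=5, C=8, tardiness=max(0,8-5)=3
  Job 2: p=6, d=7, C=14, tardiness=max(0,14-7)=7
  Job 3: p=5, d=14, C=19, tardiness=max(0,19-14)=5
  Job 4: p=5, d=19, C=24, tardiness=max(0,24-19)=5
  Job 5: p=4, d=22, C=28, tardiness=max(0,28-22)=6
  Job 6: p=6, d=28, C=34, tardiness=max(0,34-28)=6
Total tardiness = 32

32


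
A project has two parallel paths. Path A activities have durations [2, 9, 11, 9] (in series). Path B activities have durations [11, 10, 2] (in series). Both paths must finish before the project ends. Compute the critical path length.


Path A total = 2 + 9 + 11 + 9 = 31
Path B total = 11 + 10 + 2 = 23
Critical path = longest path = max(31, 23) = 31

31


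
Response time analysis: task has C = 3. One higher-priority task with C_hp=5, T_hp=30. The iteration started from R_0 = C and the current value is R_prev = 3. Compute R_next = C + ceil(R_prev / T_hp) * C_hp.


R_next = C + ceil(R_prev / T_hp) * C_hp
ceil(3 / 30) = ceil(0.1) = 1
Interference = 1 * 5 = 5
R_next = 3 + 5 = 8

8


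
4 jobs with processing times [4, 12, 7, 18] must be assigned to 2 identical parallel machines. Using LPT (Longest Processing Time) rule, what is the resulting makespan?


Sort jobs in decreasing order (LPT): [18, 12, 7, 4]
Assign each job to the least loaded machine:
  Machine 1: jobs [18, 4], load = 22
  Machine 2: jobs [12, 7], load = 19
Makespan = max load = 22

22


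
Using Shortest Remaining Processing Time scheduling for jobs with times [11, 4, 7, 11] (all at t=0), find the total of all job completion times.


Since all jobs arrive at t=0, SRPT equals SPT ordering.
SPT order: [4, 7, 11, 11]
Completion times:
  Job 1: p=4, C=4
  Job 2: p=7, C=11
  Job 3: p=11, C=22
  Job 4: p=11, C=33
Total completion time = 4 + 11 + 22 + 33 = 70

70


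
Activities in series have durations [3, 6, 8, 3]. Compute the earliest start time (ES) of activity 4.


Activity 4 starts after activities 1 through 3 complete.
Predecessor durations: [3, 6, 8]
ES = 3 + 6 + 8 = 17

17


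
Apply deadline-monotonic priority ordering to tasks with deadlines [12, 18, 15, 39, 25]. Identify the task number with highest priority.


Sort tasks by relative deadline (ascending):
  Task 1: deadline = 12
  Task 3: deadline = 15
  Task 2: deadline = 18
  Task 5: deadline = 25
  Task 4: deadline = 39
Priority order (highest first): [1, 3, 2, 5, 4]
Highest priority task = 1

1
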